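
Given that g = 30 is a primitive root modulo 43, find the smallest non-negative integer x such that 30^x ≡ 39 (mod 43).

3

Successive powers of 30 modulo 43:
  30^0=1  30^1=30  30^2=40  30^3=39
So 30^3 ≡ 39 (mod 43), giving x = 3.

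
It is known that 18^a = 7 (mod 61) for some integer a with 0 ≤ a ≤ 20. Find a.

13

Compute 18^0 mod 61 = 1, then multiply by 18 repeatedly:
  18^0=1  18^1=18  18^2=19  18^3=37  18^4=56
  18^5=32  18^6=27  18^7=59  18^8=25  18^9=23
  18^10=48  18^11=10  18^12=58  18^13=7
Found 7 at exponent 13.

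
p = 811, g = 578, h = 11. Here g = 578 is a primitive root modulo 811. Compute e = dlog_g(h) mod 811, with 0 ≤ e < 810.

Baby-step giant-step with m = ceil(sqrt(810)) = 29.
Baby table (578^j mod 811 for j=0..28):
  0:1  1:578  2:763  3:641  4:682  5:50  6:515  7:33
  8:421  9:38  10:67  11:609  12:28  13:775  14:278  15:106
  16:443  17:589  18:633  19:113  20:434  21:253  22:254  23:21
  24:784  25:614  26:485  27:535  28:239
Giant step factor: 578^(-29) ≡ 325 (mod 811).
Scan 11·325^i mod 811 for i = 0, 1, …:
  i=0: 11   i=1: 331   i=2: 523   i=3: 476
  i=4: 610   i=5: 366   i=6: 544   i=7: 2
  i=8: 650   i=9: 390     …   i=22: 55
  i=23: 33
Match at i=23, j=7: e = 23·29 + 7 = 674.

674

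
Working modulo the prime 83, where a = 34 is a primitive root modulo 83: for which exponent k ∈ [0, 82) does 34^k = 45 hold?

3

Baby-step giant-step with m = ceil(sqrt(82)) = 10.
Baby table (34^j mod 83 for j=0..9):
  0:1  1:34  2:77  3:45  4:36  5:62  6:33  7:43
  8:51  9:74
Giant step factor: 34^(-10) ≡ 16 (mod 83).
Scan 45·16^i mod 83 for i = 0, 1, …:
  i=0: 45
Match at i=0, j=3: k = 0·10 + 3 = 3.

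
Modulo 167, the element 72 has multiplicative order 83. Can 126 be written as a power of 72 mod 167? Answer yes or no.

yes

126 ∈ ⟨72⟩ iff 126^83 ≡ 1 (mod 167), since |⟨72⟩| = 83.
126^83 mod 167 = 1.
Since 1 = 1, 126 lies in the subgroup.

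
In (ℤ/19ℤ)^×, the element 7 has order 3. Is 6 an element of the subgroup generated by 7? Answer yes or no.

⟨7⟩ has order 3; its elements mod 19 are {1, 7, 11}.
6 is not in this set.

no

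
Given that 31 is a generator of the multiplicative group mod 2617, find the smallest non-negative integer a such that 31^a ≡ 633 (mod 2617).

Baby-step giant-step with m = ceil(sqrt(2616)) = 52.
Baby table (31^j mod 2617 for j=0..51):
  0:1  1:31  2:961  3:1004  4:2337  5:1788  6:471  7:1516
  8:2507  9:1824  10:1587  11:2091  12:2013  13:2212  14:530  15:728
  16:1632  17:869  18:769  19:286  20:1015  21:61  22:1891  23:1047
  24:1053  25:1239  26:1771  27:2561  28:881  29:1141  30:1350  31:2595
  32:1935  33:2411  34:1465  35:926  36:2536  37:106  38:669  39:2420
  40:1744  41:1724  42:1104  43:203  44:1059  45:1425  46:2303  47:734
  48:1818  49:1401  50:1559  51:1223
Giant step factor: 31^(-52) ≡ 1328 (mod 2617).
Scan 633·1328^i mod 2617 for i = 0, 1, …:
  i=0: 633   i=1: 567   i=2: 1897   i=3: 1662
  i=4: 1005   i=5: 2587   i=6: 2032   i=7: 369
  i=8: 653   i=9: 957     …   i=42: 1882
  i=43: 61
Match at i=43, j=21: a = 43·52 + 21 = 2257.

2257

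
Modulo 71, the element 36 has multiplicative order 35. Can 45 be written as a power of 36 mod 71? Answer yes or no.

yes

45 ∈ ⟨36⟩ iff 45^35 ≡ 1 (mod 71), since |⟨36⟩| = 35.
45^35 mod 71 = 1.
Since 1 = 1, 45 lies in the subgroup.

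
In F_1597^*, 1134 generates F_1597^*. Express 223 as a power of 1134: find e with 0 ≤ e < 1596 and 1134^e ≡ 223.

266

Baby-step giant-step with m = ceil(sqrt(1596)) = 40.
Baby table (1134^j mod 1597 for j=0..39):
  0:1  1:1134  2:371  3:703  4:299  5:502  6:736  7:990
  8:1566  9:1577  10:1275  11:565  12:313  13:408  14:1139  15:1250
  16:961  17:620  18:400  19:52  20:1476  21:128  22:1422  23:1175
  24:552  25:1541  26:376  27:1582  28:557  29:823  30:634  31:306
  32:455  33:139  34:1120  35:465  36:300  37:39  38:1107  39:96
Giant step factor: 1134^(-40) ≡ 1162 (mod 1597).
Scan 223·1162^i mod 1597 for i = 0, 1, …:
  i=0: 223   i=1: 412   i=2: 1241   i=3: 1548
  i=4: 554   i=5: 157   i=6: 376
Match at i=6, j=26: e = 6·40 + 26 = 266.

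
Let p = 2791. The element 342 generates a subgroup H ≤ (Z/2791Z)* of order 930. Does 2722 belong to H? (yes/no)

2722 ∈ ⟨342⟩ iff 2722^930 ≡ 1 (mod 2791), since |⟨342⟩| = 930.
2722^930 mod 2791 = 91.
Since 91 ≠ 1, 2722 does not lie in the subgroup.

no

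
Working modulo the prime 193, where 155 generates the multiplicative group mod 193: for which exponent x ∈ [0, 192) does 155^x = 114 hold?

61

Baby-step giant-step with m = ceil(sqrt(192)) = 14.
Baby table (155^j mod 193 for j=0..13):
  0:1  1:155  2:93  3:133  4:157  5:17  6:126  7:37
  8:138  9:160  10:96  11:19  12:50  13:30
Giant step factor: 155^(-14) ≡ 118 (mod 193).
Scan 114·118^i mod 193 for i = 0, 1, …:
  i=0: 114   i=1: 135   i=2: 104   i=3: 113
  i=4: 17
Match at i=4, j=5: x = 4·14 + 5 = 61.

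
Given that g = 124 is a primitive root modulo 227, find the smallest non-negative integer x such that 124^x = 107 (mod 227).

161

Baby-step giant-step with m = ceil(sqrt(226)) = 16.
Baby table (124^j mod 227 for j=0..15):
  0:1  1:124  2:167  3:51  4:195  5:118  6:104  7:184
  8:116  9:83  10:77  11:14  12:147  13:68  14:33  15:6
Giant step factor: 124^(-16) ≡ 209 (mod 227).
Scan 107·209^i mod 227 for i = 0, 1, …:
  i=0: 107   i=1: 117   i=2: 164   i=3: 226
  i=4: 18   i=5: 130   i=6: 157   i=7: 125
  i=8: 20   i=9: 94   i=10: 124
Match at i=10, j=1: x = 10·16 + 1 = 161.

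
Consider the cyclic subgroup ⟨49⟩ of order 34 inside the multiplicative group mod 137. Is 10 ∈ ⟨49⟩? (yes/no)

no

10 ∈ ⟨49⟩ iff 10^34 ≡ 1 (mod 137), since |⟨49⟩| = 34.
10^34 mod 137 = 100.
Since 100 ≠ 1, 10 does not lie in the subgroup.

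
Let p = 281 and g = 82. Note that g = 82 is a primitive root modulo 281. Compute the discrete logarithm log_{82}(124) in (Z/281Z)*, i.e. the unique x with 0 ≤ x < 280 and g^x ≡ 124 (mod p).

250

Baby-step giant-step with m = ceil(sqrt(280)) = 17.
Baby table (82^j mod 281 for j=0..16):
  0:1  1:82  2:261  3:46  4:119  5:204  6:149  7:135
  8:111  9:110  10:28  11:48  12:2  13:164  14:241  15:92
  16:238
Giant step factor: 82^(-17) ≡ 104 (mod 281).
Scan 124·104^i mod 281 for i = 0, 1, …:
  i=0: 124   i=1: 251   i=2: 252   i=3: 75
  i=4: 213   i=5: 234   i=6: 170   i=7: 258
  i=8: 137   i=9: 198     …   i=13: 254
  i=14: 2
Match at i=14, j=12: x = 14·17 + 12 = 250.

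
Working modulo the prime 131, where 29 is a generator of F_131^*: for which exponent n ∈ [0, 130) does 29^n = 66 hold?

Baby-step giant-step with m = ceil(sqrt(130)) = 12.
Baby table (29^j mod 131 for j=0..11):
  0:1  1:29  2:55  3:23  4:12  5:86  6:5  7:14
  8:13  9:115  10:60  11:37
Giant step factor: 29^(-12) ≡ 21 (mod 131).
Scan 66·21^i mod 131 for i = 0, 1, …:
  i=0: 66   i=1: 76   i=2: 24   i=3: 111
  i=4: 104   i=5: 88   i=6: 14
Match at i=6, j=7: n = 6·12 + 7 = 79.

79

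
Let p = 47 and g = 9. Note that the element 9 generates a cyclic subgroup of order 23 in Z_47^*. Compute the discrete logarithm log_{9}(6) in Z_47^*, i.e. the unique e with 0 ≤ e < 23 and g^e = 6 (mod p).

Successive powers of 9 modulo 47:
  9^0=1  9^1=9  9^2=34  9^3=24  9^4=28  9^5=17
  9^6=12  9^7=14  9^8=32  9^9=6
So 9^9 ≡ 6 (mod 47), giving e = 9.

9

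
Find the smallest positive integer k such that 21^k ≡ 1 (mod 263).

262

The order of 21 must divide p − 1 = 262 = 2 · 131.
Divisors: 1, 2, 131, 262.
Check each in increasing order: 21^1 ≡ 21;  21^2 ≡ 178;  21^131 ≡ 262;  21^262 ≡ 1.
Smallest exponent giving 1 is 262.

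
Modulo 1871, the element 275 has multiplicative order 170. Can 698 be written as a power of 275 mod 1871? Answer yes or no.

no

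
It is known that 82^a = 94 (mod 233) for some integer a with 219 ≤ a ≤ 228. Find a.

Compute 82^219 mod 233 = 103, then multiply by 82 repeatedly:
  82^219=103  82^220=58  82^221=96  82^222=183  82^223=94
Found 94 at exponent 223.

223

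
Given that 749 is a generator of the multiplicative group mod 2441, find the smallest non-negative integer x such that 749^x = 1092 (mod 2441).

506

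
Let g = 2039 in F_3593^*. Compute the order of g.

The order of 2039 must divide p − 1 = 3592 = 2^3 · 449.
Divisors: 1, 2, 4, 8, 449, 898, 1796, 3592.
Check each in increasing order: 2039^1 ≡ 2039;  2039^2 ≡ 420;  2039^4 ≡ 343;  2039^8 ≡ 2673;  2039^449 ≡ 2154;  2039^898 ≡ 1153;  2039^1796 ≡ 3592;  2039^3592 ≡ 1.
Smallest exponent giving 1 is 3592.

3592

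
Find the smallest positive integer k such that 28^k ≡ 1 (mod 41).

40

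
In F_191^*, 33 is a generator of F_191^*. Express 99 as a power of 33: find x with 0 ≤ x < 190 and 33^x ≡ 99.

167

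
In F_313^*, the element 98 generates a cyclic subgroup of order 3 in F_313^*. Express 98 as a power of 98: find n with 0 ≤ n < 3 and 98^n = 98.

1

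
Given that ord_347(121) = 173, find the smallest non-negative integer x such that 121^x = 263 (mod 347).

80

Baby-step giant-step with m = ceil(sqrt(173)) = 14.
Baby table (121^j mod 347 for j=0..13):
  0:1  1:121  2:67  3:126  4:325  5:114  6:261  7:4
  8:137  9:268  10:157  11:259  12:109  13:3
Giant step factor: 121^(-14) ≡ 282 (mod 347).
Scan 263·282^i mod 347 for i = 0, 1, …:
  i=0: 263   i=1: 255   i=2: 81   i=3: 287
  i=4: 83   i=5: 157
Match at i=5, j=10: x = 5·14 + 10 = 80.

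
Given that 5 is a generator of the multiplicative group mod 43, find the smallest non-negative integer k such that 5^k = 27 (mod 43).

27

Baby-step giant-step with m = ceil(sqrt(42)) = 7.
Baby table (5^j mod 43 for j=0..6):
  0:1  1:5  2:25  3:39  4:23  5:29  6:16
Giant step factor: 5^(-7) ≡ 7 (mod 43).
Scan 27·7^i mod 43 for i = 0, 1, …:
  i=0: 27   i=1: 17   i=2: 33   i=3: 16
Match at i=3, j=6: k = 3·7 + 6 = 27.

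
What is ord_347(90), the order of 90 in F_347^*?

173

The order of 90 must divide p − 1 = 346 = 2 · 173.
Divisors: 1, 2, 173, 346.
Check each in increasing order: 90^1 ≡ 90;  90^2 ≡ 119;  90^173 ≡ 1.
Smallest exponent giving 1 is 173.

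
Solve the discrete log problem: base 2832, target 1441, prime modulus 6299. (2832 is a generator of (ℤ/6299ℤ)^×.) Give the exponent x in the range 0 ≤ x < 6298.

159

Baby-step giant-step with m = ceil(sqrt(6298)) = 80.
Baby table (2832^j mod 6299 for j=0..79):
  0:1  1:2832  2:1597  3:22  4:5613  5:3639  6:484  7:3805
  8:4470  9:4349  10:1823  11:3855  12:1193  13:2312  14:2923  15:1050
  16:472  17:1316  18:4203  19:4085  20:3756  21:4280  22:1684  23:745
  24:5974  25:5553  26:3792  27:5448  28:2485  29:1537  30:175  31:4278
  32:2319  33:3850  34:5930  35:626  36:2813  37:4480  38:1174  39:5195
  40:4075  41:632  42:908  43:1464  44:1306  45:1079  46:713  47:3536
  48:4841  49:3088  50:2204  51:5718  52:4946  53:4395  54:6115  55:1729
  56:2205  57:2251  58:244  59:4417  60:5429  61:5368  62:2689  63:6056
  64:4714  65:2467  66:953  67:2924  68:3882  69:2069  70:1338  71:3517
  72:1425  73:4240  74:1786  75:6154  76:5094  77:1498  78:3109  79:4985
Giant step factor: 2832^(-80) ≡ 4790 (mod 6299).
Scan 1441·4790^i mod 6299 for i = 0, 1, …:
  i=0: 1441   i=1: 4985
Match at i=1, j=79: x = 1·80 + 79 = 159.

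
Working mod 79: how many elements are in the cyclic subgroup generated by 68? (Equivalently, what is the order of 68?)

The order of 68 must divide p − 1 = 78 = 2 · 3 · 13.
Divisors: 1, 2, 3, 6, 13, 26, 39, 78.
Check each in increasing order: 68^1 ≡ 68;  68^2 ≡ 42;  68^3 ≡ 12;  68^6 ≡ 65;  68^13 ≡ 56;  68^26 ≡ 55;  68^39 ≡ 78;  68^78 ≡ 1.
Smallest exponent giving 1 is 78.

78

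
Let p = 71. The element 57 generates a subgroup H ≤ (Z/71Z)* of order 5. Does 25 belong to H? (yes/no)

⟨57⟩ has order 5; its elements mod 71 are {1, 5, 25, 54, 57}.
25 is in this set.

yes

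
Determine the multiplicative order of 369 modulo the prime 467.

The order of 369 must divide p − 1 = 466 = 2 · 233.
Divisors: 1, 2, 233, 466.
Check each in increasing order: 369^1 ≡ 369;  369^2 ≡ 264;  369^233 ≡ 1.
Smallest exponent giving 1 is 233.

233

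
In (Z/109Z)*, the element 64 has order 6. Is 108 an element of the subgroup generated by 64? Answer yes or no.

108 ∈ ⟨64⟩ iff 108^6 ≡ 1 (mod 109), since |⟨64⟩| = 6.
108^6 mod 109 = 1.
Since 1 = 1, 108 lies in the subgroup.

yes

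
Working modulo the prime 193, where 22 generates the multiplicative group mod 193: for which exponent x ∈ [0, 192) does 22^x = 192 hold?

96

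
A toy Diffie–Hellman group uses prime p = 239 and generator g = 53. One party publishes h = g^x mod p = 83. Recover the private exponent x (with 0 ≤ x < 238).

94

Baby-step giant-step with m = ceil(sqrt(238)) = 16.
Baby table (53^j mod 239 for j=0..15):
  0:1  1:53  2:180  3:219  4:135  5:224  6:161  7:168
  8:61  9:126  10:225  11:214  12:109  13:41  14:22  15:210
Giant step factor: 53^(-16) ≡ 58 (mod 239).
Scan 83·58^i mod 239 for i = 0, 1, …:
  i=0: 83   i=1: 34   i=2: 60   i=3: 134
  i=4: 124   i=5: 22
Match at i=5, j=14: x = 5·16 + 14 = 94.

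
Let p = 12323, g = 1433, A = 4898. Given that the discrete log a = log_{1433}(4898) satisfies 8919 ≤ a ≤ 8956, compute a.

8940

Compute 1433^8919 mod 12323 = 8632, then multiply by 1433 repeatedly:
  1433^8919=8632  1433^8920=9687  1433^8921=5773  1433^8922=3976  1433^8923=4382
  1433^8924=6999  1433^8925=10968  1433^8926=5319  1433^8927=6513  1433^8928=4618
  1433^8929=143  1433^8930=7751  1433^8931=4160  1433^8932=9271  1433^8933=1149
  1433^8934=7558  1433^8935=11020  1433^8936=5897  1433^8937=9146  1433^8938=6869
  1433^8939=9523  1433^8940=4898
Found 4898 at exponent 8940.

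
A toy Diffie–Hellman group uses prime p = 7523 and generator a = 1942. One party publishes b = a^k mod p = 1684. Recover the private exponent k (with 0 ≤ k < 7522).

5634

Baby-step giant-step with m = ceil(sqrt(7522)) = 87.
Baby table (1942^j mod 7523 for j=0..86):
  0:1  1:1942  2:2341  3:2330  4:3537  5:355  6:4817  7:3525
  8:7143  9:6817  10:5657  11:2314  12:2557  13:514  14:5152  15:7117
  16:1463  17:4975  18:1918  19:871  20:6330  21:278  22:5743  23:3820
  24:762  25:5296  26:891  27:32  28:1960  29:7205  30:6853  31:339
  32:3837  33:3684  34:7478  35:2886  36:7500  37:472  38:6341  39:6594
  40:1402  41:6881  42:2054  43:1678  44:1217  45:1192  46:5303  47:6962
  48:1373  49:3224  50:1872  51:1815  52:3966  53:5943  54:1024  55:2536
  56:4870  57:1129  58:3325  59:2416  60:5043  61:6083  62:2076  63:6787
  64:58  65:7314  66:364  67:7249  68:2025  69:5544  70:1035  71:1329
  72:529  73:4190  74:4617  75:6321  76:5369  77:7243  78:5419  79:6544
  80:2101  81:2676  82:5922  83:5380  84:6036  85:1078  86:2082
Giant step factor: 1942^(-87) ≡ 541 (mod 7523).
Scan 1684·541^i mod 7523 for i = 0, 1, …:
  i=0: 1684   i=1: 761   i=2: 5459   i=3: 4303
  i=4: 3316   i=5: 3482   i=6: 3012   i=7: 4524
  i=8: 2509   i=9: 3229     …   i=63: 1280
  i=64: 364
Match at i=64, j=66: k = 64·87 + 66 = 5634.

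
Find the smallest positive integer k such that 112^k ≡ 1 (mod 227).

113

The order of 112 must divide p − 1 = 226 = 2 · 113.
Divisors: 1, 2, 113, 226.
Check each in increasing order: 112^1 ≡ 112;  112^2 ≡ 59;  112^113 ≡ 1.
Smallest exponent giving 1 is 113.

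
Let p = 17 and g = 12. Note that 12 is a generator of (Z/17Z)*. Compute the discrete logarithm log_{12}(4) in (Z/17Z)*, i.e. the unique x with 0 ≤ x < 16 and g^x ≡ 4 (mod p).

Successive powers of 12 modulo 17:
  12^0=1  12^1=12  12^2=8  12^3=11  12^4=13  12^5=3
  12^6=2  12^7=7  12^8=16  12^9=5  12^10=9  12^11=6
  12^12=4
So 12^12 ≡ 4 (mod 17), giving x = 12.

12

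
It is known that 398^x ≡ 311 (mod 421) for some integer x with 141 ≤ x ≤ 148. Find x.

Compute 398^141 mod 421 = 62, then multiply by 398 repeatedly:
  398^141=62  398^142=258  398^143=381  398^144=78  398^145=311
Found 311 at exponent 145.

145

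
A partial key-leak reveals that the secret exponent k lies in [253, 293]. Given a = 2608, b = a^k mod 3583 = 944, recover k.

Compute 2608^253 mod 3583 = 3255, then multiply by 2608 repeatedly:
  2608^253=3255  2608^254=913  2608^255=1992  2608^256=3369  2608^257=836
  2608^258=1824  2608^259=2351  2608^260=895  2608^261=1627  2608^262=944
Found 944 at exponent 262.

262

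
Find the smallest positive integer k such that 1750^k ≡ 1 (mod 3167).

3166

The order of 1750 must divide p − 1 = 3166 = 2 · 1583.
Divisors: 1, 2, 1583, 3166.
Check each in increasing order: 1750^1 ≡ 1750;  1750^2 ≡ 11;  1750^1583 ≡ 3166;  1750^3166 ≡ 1.
Smallest exponent giving 1 is 3166.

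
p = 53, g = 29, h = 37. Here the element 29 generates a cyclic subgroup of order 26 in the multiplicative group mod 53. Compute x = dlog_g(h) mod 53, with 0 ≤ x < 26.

21

Successive powers of 29 modulo 53:
  29^0=1  29^1=29  29^2=46  29^3=9  29^4=49  29^5=43
  29^6=28  29^7=17  29^8=16  29^9=40  29^10=47  29^11=38
  29^12=42  29^13=52  29^14=24  29^15=7  29^16=44  29^17=4
  29^18=10  29^19=25  29^20=36  29^21=37
So 29^21 ≡ 37 (mod 53), giving x = 21.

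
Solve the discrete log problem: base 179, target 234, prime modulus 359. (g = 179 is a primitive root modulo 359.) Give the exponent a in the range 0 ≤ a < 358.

65

Baby-step giant-step with m = ceil(sqrt(358)) = 19.
Baby table (179^j mod 359 for j=0..18):
  0:1  1:179  2:90  3:314  4:202  5:258  6:230  7:244
  8:237  9:61  10:149  11:105  12:127  13:116  14:301  15:29
  16:165  17:97  18:131
Giant step factor: 179^(-19) ≡ 211 (mod 359).
Scan 234·211^i mod 359 for i = 0, 1, …:
  i=0: 234   i=1: 191   i=2: 93   i=3: 237
Match at i=3, j=8: a = 3·19 + 8 = 65.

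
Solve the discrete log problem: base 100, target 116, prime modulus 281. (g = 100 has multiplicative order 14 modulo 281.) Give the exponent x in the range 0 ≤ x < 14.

Successive powers of 100 modulo 281:
  100^0=1  100^1=100  100^2=165  100^3=202  100^4=249  100^5=172
  100^6=59  100^7=280  100^8=181  100^9=116
So 100^9 ≡ 116 (mod 281), giving x = 9.

9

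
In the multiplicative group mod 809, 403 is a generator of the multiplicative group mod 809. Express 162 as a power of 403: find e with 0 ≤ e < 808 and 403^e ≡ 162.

170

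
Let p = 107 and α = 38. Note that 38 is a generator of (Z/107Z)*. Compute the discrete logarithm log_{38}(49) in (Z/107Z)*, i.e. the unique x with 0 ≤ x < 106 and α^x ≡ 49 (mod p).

40

Baby-step giant-step with m = ceil(sqrt(106)) = 11.
Baby table (38^j mod 107 for j=0..10):
  0:1  1:38  2:53  3:88  4:27  5:63  6:40  7:22
  8:87  9:96  10:10
Giant step factor: 38^(-11) ≡ 78 (mod 107).
Scan 49·78^i mod 107 for i = 0, 1, …:
  i=0: 49   i=1: 77   i=2: 14   i=3: 22
Match at i=3, j=7: x = 3·11 + 7 = 40.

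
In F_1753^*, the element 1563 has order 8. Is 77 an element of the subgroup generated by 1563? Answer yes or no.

no

⟨1563⟩ has order 8; its elements mod 1753 are {1, 190, 489, 713, 1040, 1264, 1563, 1752}.
77 is not in this set.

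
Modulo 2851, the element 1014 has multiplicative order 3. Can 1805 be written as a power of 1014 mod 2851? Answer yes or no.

1805 ∈ ⟨1014⟩ iff 1805^3 ≡ 1 (mod 2851), since |⟨1014⟩| = 3.
1805^3 mod 2851 = 233.
Since 233 ≠ 1, 1805 does not lie in the subgroup.

no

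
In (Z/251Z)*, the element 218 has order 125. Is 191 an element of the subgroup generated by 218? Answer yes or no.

191 ∈ ⟨218⟩ iff 191^125 ≡ 1 (mod 251), since |⟨218⟩| = 125.
191^125 mod 251 = 250.
Since 250 ≠ 1, 191 does not lie in the subgroup.

no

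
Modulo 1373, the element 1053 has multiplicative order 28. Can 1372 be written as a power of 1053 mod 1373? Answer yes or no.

1372 ∈ ⟨1053⟩ iff 1372^28 ≡ 1 (mod 1373), since |⟨1053⟩| = 28.
1372^28 mod 1373 = 1.
Since 1 = 1, 1372 lies in the subgroup.

yes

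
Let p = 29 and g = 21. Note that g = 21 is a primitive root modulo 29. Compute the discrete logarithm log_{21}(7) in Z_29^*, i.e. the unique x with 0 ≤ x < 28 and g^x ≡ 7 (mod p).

4

Successive powers of 21 modulo 29:
  21^0=1  21^1=21  21^2=6  21^3=10  21^4=7
So 21^4 ≡ 7 (mod 29), giving x = 4.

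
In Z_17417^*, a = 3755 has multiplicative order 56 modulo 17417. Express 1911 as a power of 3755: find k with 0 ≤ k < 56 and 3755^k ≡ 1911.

Baby-step giant-step with m = ceil(sqrt(56)) = 8.
Baby table (3755^j mod 17417 for j=0..7):
  0:1  1:3755  2:9672  3:3915  4:877  5:1322  6:265  7:2306
Giant step factor: 3755^(-8) ≡ 1096 (mod 17417).
Scan 1911·1096^i mod 17417 for i = 0, 1, …:
  i=0: 1911   i=1: 4416   i=2: 15427   i=3: 13502
  i=4: 11159   i=5: 3530   i=6: 2306
Match at i=6, j=7: k = 6·8 + 7 = 55.

55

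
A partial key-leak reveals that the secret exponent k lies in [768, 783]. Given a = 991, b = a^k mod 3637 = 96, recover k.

Compute 991^768 mod 3637 = 1046, then multiply by 991 repeatedly:
  991^768=1046  991^769=41  991^770=624  991^771=94  991^772=2229
  991^773=1280  991^774=2804  991^775=96
Found 96 at exponent 775.

775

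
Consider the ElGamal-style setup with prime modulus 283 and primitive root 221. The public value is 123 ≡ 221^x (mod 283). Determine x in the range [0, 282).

Baby-step giant-step with m = ceil(sqrt(282)) = 17.
Baby table (221^j mod 283 for j=0..16):
  0:1  1:221  2:165  3:241  4:57  5:145  6:66  7:153
  8:136  9:58  10:83  11:231  12:111  13:193  14:203  15:149
  16:101
Giant step factor: 221^(-17) ≡ 55 (mod 283).
Scan 123·55^i mod 283 for i = 0, 1, …:
  i=0: 123   i=1: 256   i=2: 213   i=3: 112
  i=4: 217   i=5: 49   i=6: 148   i=7: 216
  i=8: 277   i=9: 236   i=10: 245   i=11: 174
  i=12: 231
Match at i=12, j=11: x = 12·17 + 11 = 215.

215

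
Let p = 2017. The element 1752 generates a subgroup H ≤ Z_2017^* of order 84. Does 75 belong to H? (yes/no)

yes

75 ∈ ⟨1752⟩ iff 75^84 ≡ 1 (mod 2017), since |⟨1752⟩| = 84.
75^84 mod 2017 = 1.
Since 1 = 1, 75 lies in the subgroup.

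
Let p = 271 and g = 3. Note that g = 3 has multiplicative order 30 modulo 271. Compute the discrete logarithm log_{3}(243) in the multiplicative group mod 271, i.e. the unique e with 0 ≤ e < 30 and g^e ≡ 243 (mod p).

Successive powers of 3 modulo 271:
  3^0=1  3^1=3  3^2=9  3^3=27  3^4=81  3^5=243
So 3^5 ≡ 243 (mod 271), giving e = 5.

5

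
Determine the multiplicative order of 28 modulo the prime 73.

72

The order of 28 must divide p − 1 = 72 = 2^3 · 3^2.
Divisors: 1, 2, 3, 4, 6, 8, 9, 12, 18, 24, 36, 72.
Check each in increasing order: 28^1 ≡ 28;  28^2 ≡ 54;  28^3 ≡ 52;  28^4 ≡ 69;  28^6 ≡ 3;  28^8 ≡ 16;  28^9 ≡ 10;  28^12 ≡ 9;  28^18 ≡ 27;  28^24 ≡ 8;  28^36 ≡ 72;  28^72 ≡ 1.
Smallest exponent giving 1 is 72.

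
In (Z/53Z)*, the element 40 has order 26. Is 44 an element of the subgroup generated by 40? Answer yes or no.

yes

44 ∈ ⟨40⟩ iff 44^26 ≡ 1 (mod 53), since |⟨40⟩| = 26.
44^26 mod 53 = 1.
Since 1 = 1, 44 lies in the subgroup.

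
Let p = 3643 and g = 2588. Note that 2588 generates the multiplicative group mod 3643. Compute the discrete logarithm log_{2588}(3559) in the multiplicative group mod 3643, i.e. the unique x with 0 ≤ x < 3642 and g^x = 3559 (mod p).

32

Baby-step giant-step with m = ceil(sqrt(3642)) = 61.
Baby table (2588^j mod 3643 for j=0..60):
  0:1  1:2588  2:1910  3:3172  4:1457  5:211  6:3261  7:2280
  8:2623  9:1415  10:805  11:3187  12:204  13:3360  14:3482  15:2277
  16:2145  17:2971  18:2218  19:2459  20:3214  21:863  22:285  23:1694
  24:1543  25:556  26:3586  27:1847  28:420  29:1346  30:740  31:2545
  32:3559  33:1188  34:3495  35:3134  36:1474  37:491  38:2944  39:1559
  40:1891  41:1359  42:1597  43:1874  44:1079  45:1914  46:2595  47:1811
  48:1970  49:1803  50:3124  51:1095  52:3249  53:368  54:1561  55:3424
  56:1536  57:655  58:1145  59:1501  60:1150
Giant step factor: 2588^(-61) ≡ 3059 (mod 3643).
Scan 3559·3059^i mod 3643 for i = 0, 1, …:
  i=0: 3559
Match at i=0, j=32: x = 0·61 + 32 = 32.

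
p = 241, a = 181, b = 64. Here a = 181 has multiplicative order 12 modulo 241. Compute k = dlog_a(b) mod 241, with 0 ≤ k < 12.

9

Successive powers of 181 modulo 241:
  181^0=1  181^1=181  181^2=226  181^3=177  181^4=225  181^5=237
  181^6=240  181^7=60  181^8=15  181^9=64
So 181^9 ≡ 64 (mod 241), giving k = 9.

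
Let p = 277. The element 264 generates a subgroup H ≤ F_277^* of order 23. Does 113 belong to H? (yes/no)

no

113 ∈ ⟨264⟩ iff 113^23 ≡ 1 (mod 277), since |⟨264⟩| = 23.
113^23 mod 277 = 276.
Since 276 ≠ 1, 113 does not lie in the subgroup.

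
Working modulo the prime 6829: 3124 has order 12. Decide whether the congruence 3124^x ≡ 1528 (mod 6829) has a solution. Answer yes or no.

yes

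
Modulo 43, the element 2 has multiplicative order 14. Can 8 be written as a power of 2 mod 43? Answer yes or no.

yes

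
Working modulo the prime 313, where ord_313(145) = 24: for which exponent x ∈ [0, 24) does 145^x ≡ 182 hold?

7

Successive powers of 145 modulo 313:
  145^0=1  145^1=145  145^2=54  145^3=5  145^4=99  145^5=270
  145^6=25  145^7=182
So 145^7 ≡ 182 (mod 313), giving x = 7.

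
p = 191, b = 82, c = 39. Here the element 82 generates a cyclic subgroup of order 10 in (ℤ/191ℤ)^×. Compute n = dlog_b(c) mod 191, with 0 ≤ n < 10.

2

Successive powers of 82 modulo 191:
  82^0=1  82^1=82  82^2=39
So 82^2 ≡ 39 (mod 191), giving n = 2.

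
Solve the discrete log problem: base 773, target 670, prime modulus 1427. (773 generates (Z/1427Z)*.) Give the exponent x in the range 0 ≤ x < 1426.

490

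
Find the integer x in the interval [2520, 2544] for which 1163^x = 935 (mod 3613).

2533

Compute 1163^2520 mod 3613 = 1546, then multiply by 1163 repeatedly:
  1163^2520=1546  1163^2521=2337  1163^2522=955  1163^2523=1474  1163^2524=1700
  1163^2525=789  1163^2526=3518  1163^2527=1518  1163^2528=2290  1163^2529=489
  1163^2530=1466  1163^2531=3235  1163^2532=1172  1163^2533=935
Found 935 at exponent 2533.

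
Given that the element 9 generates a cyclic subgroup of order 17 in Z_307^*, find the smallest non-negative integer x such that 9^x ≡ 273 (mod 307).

16

Successive powers of 9 modulo 307:
  9^0=1  9^1=9  9^2=81  9^3=115  9^4=114  9^5=105
  9^6=24  9^7=216  9^8=102  9^9=304  9^10=280  9^11=64
  9^12=269  9^13=272  9^14=299  9^15=235  9^16=273
So 9^16 ≡ 273 (mod 307), giving x = 16.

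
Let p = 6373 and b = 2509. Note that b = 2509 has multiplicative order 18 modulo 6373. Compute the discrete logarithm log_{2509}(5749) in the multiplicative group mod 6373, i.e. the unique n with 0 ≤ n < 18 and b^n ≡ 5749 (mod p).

Successive powers of 2509 modulo 6373:
  2509^0=1  2509^1=2509  2509^2=4930  2509^3=5750  2509^4=4651  2509^5=396
  2509^6=5749
So 2509^6 ≡ 5749 (mod 6373), giving n = 6.

6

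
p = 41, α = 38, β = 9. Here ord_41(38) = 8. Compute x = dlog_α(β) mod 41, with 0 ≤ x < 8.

2

Successive powers of 38 modulo 41:
  38^0=1  38^1=38  38^2=9
So 38^2 ≡ 9 (mod 41), giving x = 2.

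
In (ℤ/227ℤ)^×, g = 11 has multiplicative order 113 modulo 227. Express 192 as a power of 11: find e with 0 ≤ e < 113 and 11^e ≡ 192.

Successive powers of 11 modulo 227:
  11^0=1  11^1=11  11^2=121  11^3=196  11^4=113  11^5=108
  11^6=53  11^7=129  11^8=57  11^9=173  11^10=87  11^11=49
  11^12=85  11^13=27  11^14=70  11^15=89  11^16=71  11^17=100
  11^18=192
So 11^18 ≡ 192 (mod 227), giving e = 18.

18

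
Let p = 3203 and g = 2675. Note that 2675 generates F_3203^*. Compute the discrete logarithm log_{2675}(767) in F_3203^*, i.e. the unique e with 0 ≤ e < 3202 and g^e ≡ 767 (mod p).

28

Successive powers of 2675 modulo 3203:
  2675^0=1  2675^1=2675  2675^2=123  2675^3=2319  2675^4=2317  2675^5=170
  2675^6=3127  2675^7=1692  2675^8=261  2675^9=3124  2675^10=73  2675^11=3095
  2675^12=2573  2675^13=2731  2675^14=2585  2675^15=2801  2675^16=858  2675^17=1802
  2675^18=3038  2675^19=639  2675^20=2126  2675^21=1725  2675^22=2055  2675^23=777
  2675^24=2931  2675^25=2684  2675^26=1777  2675^27=223  2675^28=767
So 2675^28 ≡ 767 (mod 3203), giving e = 28.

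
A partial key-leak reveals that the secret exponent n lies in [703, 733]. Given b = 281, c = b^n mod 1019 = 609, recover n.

Compute 281^703 mod 1019 = 648, then multiply by 281 repeatedly:
  281^703=648  281^704=706  281^705=700  281^706=33  281^707=102
  281^708=130  281^709=865  281^710=543  281^711=752  281^712=379
  281^713=523  281^714=227  281^715=609
Found 609 at exponent 715.

715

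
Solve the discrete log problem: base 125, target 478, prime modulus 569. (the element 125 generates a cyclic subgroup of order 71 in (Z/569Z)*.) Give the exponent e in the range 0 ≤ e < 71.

Successive powers of 125 modulo 569:
  125^0=1  125^1=125  125^2=262  125^3=317  125^4=364  125^5=549
  125^6=345  125^7=450  125^8=488  125^9=117  125^10=400  125^11=497
  125^12=104  125^13=482  125^14=505  125^15=535  125^16=302  125^17=196
  125^18=33  125^19=142  125^20=111  125^21=219  125^22=63  125^23=478
So 125^23 ≡ 478 (mod 569), giving e = 23.

23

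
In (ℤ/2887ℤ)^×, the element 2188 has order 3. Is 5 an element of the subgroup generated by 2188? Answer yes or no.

no

⟨2188⟩ has order 3; its elements mod 2887 are {1, 698, 2188}.
5 is not in this set.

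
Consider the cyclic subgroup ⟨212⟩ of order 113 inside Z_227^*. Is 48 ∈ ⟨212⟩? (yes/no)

48 ∈ ⟨212⟩ iff 48^113 ≡ 1 (mod 227), since |⟨212⟩| = 113.
48^113 mod 227 = 1.
Since 1 = 1, 48 lies in the subgroup.

yes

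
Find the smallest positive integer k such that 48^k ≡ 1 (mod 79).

78

The order of 48 must divide p − 1 = 78 = 2 · 3 · 13.
Divisors: 1, 2, 3, 6, 13, 26, 39, 78.
Check each in increasing order: 48^1 ≡ 48;  48^2 ≡ 13;  48^3 ≡ 71;  48^6 ≡ 64;  48^13 ≡ 56;  48^26 ≡ 55;  48^39 ≡ 78;  48^78 ≡ 1.
Smallest exponent giving 1 is 78.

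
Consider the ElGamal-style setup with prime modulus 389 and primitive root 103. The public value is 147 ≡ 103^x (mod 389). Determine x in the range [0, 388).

49

Baby-step giant-step with m = ceil(sqrt(388)) = 20.
Baby table (103^j mod 389 for j=0..19):
  0:1  1:103  2:106  3:26  4:344  5:33  6:287  7:386
  8:80  9:71  10:311  11:135  12:290  13:306  14:9  15:149
  16:176  17:234  18:373  19:297
Giant step factor: 103^(-20) ≡ 25 (mod 389).
Scan 147·25^i mod 389 for i = 0, 1, …:
  i=0: 147   i=1: 174   i=2: 71
Match at i=2, j=9: x = 2·20 + 9 = 49.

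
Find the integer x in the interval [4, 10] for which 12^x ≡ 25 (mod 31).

10

Compute 12^4 mod 31 = 28, then multiply by 12 repeatedly:
  12^4=28  12^5=26  12^6=2  12^7=24  12^8=9
  12^9=15  12^10=25
Found 25 at exponent 10.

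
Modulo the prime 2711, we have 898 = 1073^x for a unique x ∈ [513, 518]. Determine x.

517

Compute 1073^513 mod 2711 = 2334, then multiply by 1073 repeatedly:
  1073^513=2334  1073^514=2129  1073^515=1755  1073^516=1681  1073^517=898
Found 898 at exponent 517.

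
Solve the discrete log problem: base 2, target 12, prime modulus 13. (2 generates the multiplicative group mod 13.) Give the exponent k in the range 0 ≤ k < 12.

6

Successive powers of 2 modulo 13:
  2^0=1  2^1=2  2^2=4  2^3=8  2^4=3  2^5=6
  2^6=12
So 2^6 ≡ 12 (mod 13), giving k = 6.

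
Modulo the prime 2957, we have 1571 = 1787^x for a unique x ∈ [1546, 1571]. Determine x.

1568

Compute 1787^1546 mod 2957 = 2419, then multiply by 1787 repeatedly:
  1787^1546=2419  1787^1547=2576  1787^1548=2220  1787^1549=1803  1787^1550=1788
  1787^1551=1596  1787^1552=1504  1787^1553=2692  1787^1554=2522  1787^1555=346
  1787^1556=289  1787^1557=1925  1787^1558=984  1787^1559=1950  1787^1560=1304
  1787^1561=132  1787^1562=2281  1787^1563=1401  1787^1564=1965  1787^1565=1496
  1787^1566=224  1787^1567=1093  1787^1568=1571
Found 1571 at exponent 1568.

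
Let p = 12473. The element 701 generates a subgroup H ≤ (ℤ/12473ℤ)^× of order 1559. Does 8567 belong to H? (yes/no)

8567 ∈ ⟨701⟩ iff 8567^1559 ≡ 1 (mod 12473), since |⟨701⟩| = 1559.
8567^1559 mod 12473 = 1.
Since 1 = 1, 8567 lies in the subgroup.

yes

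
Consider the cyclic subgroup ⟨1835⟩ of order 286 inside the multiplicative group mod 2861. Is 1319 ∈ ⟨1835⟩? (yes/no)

yes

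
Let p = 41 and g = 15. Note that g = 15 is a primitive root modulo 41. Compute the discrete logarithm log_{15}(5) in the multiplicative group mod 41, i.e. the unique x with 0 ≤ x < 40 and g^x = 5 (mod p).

Successive powers of 15 modulo 41:
  15^0=1  15^1=15  15^2=20  15^3=13  15^4=31  15^5=14
  15^6=5
So 15^6 ≡ 5 (mod 41), giving x = 6.

6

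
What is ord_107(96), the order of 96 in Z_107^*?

106

The order of 96 must divide p − 1 = 106 = 2 · 53.
Divisors: 1, 2, 53, 106.
Check each in increasing order: 96^1 ≡ 96;  96^2 ≡ 14;  96^53 ≡ 106;  96^106 ≡ 1.
Smallest exponent giving 1 is 106.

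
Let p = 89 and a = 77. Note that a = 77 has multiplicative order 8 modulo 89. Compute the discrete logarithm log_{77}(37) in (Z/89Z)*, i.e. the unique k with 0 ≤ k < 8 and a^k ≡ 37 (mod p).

Successive powers of 77 modulo 89:
  77^0=1  77^1=77  77^2=55  77^3=52  77^4=88  77^5=12
  77^6=34  77^7=37
So 77^7 ≡ 37 (mod 89), giving k = 7.

7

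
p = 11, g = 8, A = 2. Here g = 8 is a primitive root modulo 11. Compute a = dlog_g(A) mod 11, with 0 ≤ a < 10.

7

Successive powers of 8 modulo 11:
  8^0=1  8^1=8  8^2=9  8^3=6  8^4=4  8^5=10
  8^6=3  8^7=2
So 8^7 ≡ 2 (mod 11), giving a = 7.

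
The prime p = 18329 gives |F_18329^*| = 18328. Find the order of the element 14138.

18328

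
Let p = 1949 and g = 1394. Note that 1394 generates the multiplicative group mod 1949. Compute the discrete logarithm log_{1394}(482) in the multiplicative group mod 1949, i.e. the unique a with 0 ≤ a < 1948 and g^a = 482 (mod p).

22

Baby-step giant-step with m = ceil(sqrt(1948)) = 45.
Baby table (1394^j mod 1949 for j=0..44):
  0:1  1:1394  2:83  3:711  4:1042  5:543  6:730  7:242
  8:171  9:596  10:550  11:743  12:823  13:1250  14:94  15:453
  16:6  17:568  18:498  19:368  20:405  21:1309  22:482  23:1452
  24:1026  25:1627  26:1351  27:560  28:1040  29:1653  30:564  31:769
  32:36  33:1459  34:1039  35:259  36:481  37:58  38:943  39:916
  40:309  41:17  42:310  43:1411  44:393
Giant step factor: 1394^(-45) ≡ 1059 (mod 1949).
Scan 482·1059^i mod 1949 for i = 0, 1, …:
  i=0: 482
Match at i=0, j=22: a = 0·45 + 22 = 22.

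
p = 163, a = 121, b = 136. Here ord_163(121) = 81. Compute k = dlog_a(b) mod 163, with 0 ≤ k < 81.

42

Baby-step giant-step with m = ceil(sqrt(81)) = 9.
Baby table (121^j mod 163 for j=0..8):
  0:1  1:121  2:134  3:77  4:26  5:49  6:61  7:46
  8:24
Giant step factor: 121^(-9) ≡ 38 (mod 163).
Scan 136·38^i mod 163 for i = 0, 1, …:
  i=0: 136   i=1: 115   i=2: 132   i=3: 126
  i=4: 61
Match at i=4, j=6: k = 4·9 + 6 = 42.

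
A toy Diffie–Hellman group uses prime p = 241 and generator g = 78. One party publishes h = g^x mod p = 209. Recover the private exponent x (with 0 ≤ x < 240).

Baby-step giant-step with m = ceil(sqrt(240)) = 16.
Baby table (78^j mod 241 for j=0..15):
  0:1  1:78  2:59  3:23  4:107  5:152  6:47  7:51
  8:122  9:117  10:209  11:155  12:40  13:228  14:191  15:197
Giant step factor: 78^(-16) ≡ 54 (mod 241).
Scan 209·54^i mod 241 for i = 0, 1, …:
  i=0: 209
Match at i=0, j=10: x = 0·16 + 10 = 10.

10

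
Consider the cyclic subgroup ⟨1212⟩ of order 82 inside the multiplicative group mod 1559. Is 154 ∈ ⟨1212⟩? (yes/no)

yes

154 ∈ ⟨1212⟩ iff 154^82 ≡ 1 (mod 1559), since |⟨1212⟩| = 82.
154^82 mod 1559 = 1.
Since 1 = 1, 154 lies in the subgroup.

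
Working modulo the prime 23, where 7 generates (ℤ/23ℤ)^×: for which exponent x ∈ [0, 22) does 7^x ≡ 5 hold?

Successive powers of 7 modulo 23:
  7^0=1  7^1=7  7^2=3  7^3=21  7^4=9  7^5=17
  7^6=4  7^7=5
So 7^7 ≡ 5 (mod 23), giving x = 7.

7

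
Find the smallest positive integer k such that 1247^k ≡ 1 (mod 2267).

The order of 1247 must divide p − 1 = 2266 = 2 · 11 · 103.
Divisors: 1, 2, 11, 22, 103, 206, 1133, 2266.
Check each in increasing order: 1247^1 ≡ 1247;  1247^2 ≡ 2114;  1247^11 ≡ 426;  1247^22 ≡ 116;  1247^103 ≡ 1320;  1247^206 ≡ 1344;  1247^1133 ≡ 2266;  1247^2266 ≡ 1.
Smallest exponent giving 1 is 2266.

2266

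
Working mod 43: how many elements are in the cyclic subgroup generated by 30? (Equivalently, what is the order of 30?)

42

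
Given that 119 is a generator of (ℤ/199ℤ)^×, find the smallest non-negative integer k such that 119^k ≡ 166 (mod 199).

Successive powers of 119 modulo 199:
  119^0=1  119^1=119  119^2=32  119^3=27  119^4=29  119^5=68
  119^6=132  119^7=186  119^8=45  119^9=181  119^10=47  119^11=21
  119^12=111  119^13=75  119^14=169  119^15=12  119^16=35  119^17=185
  119^18=125  119^19=149  119^20=20  119^21=191  119^22=43  119^23=142
  119^24=182  119^25=166
So 119^25 ≡ 166 (mod 199), giving k = 25.

25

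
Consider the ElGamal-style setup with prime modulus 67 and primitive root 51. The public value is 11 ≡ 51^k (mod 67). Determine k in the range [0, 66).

23

Successive powers of 51 modulo 67:
  51^0=1  51^1=51  51^2=55  51^3=58  51^4=10  51^5=41
  51^6=14  51^7=44  51^8=33  51^9=8  51^10=6  51^11=38
  51^12=62  51^13=13  51^14=60  51^15=45  51^16=17  51^17=63
  51^18=64  51^19=48  51^20=36  51^21=27  51^22=37  51^23=11
So 51^23 ≡ 11 (mod 67), giving k = 23.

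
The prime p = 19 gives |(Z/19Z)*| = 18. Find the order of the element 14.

18

The order of 14 must divide p − 1 = 18 = 2 · 3^2.
Divisors: 1, 2, 3, 6, 9, 18.
Check each in increasing order: 14^1 ≡ 14;  14^2 ≡ 6;  14^3 ≡ 8;  14^6 ≡ 7;  14^9 ≡ 18;  14^18 ≡ 1.
Smallest exponent giving 1 is 18.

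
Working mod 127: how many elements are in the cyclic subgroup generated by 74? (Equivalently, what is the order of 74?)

The order of 74 must divide p − 1 = 126 = 2 · 3^2 · 7.
Divisors: 1, 2, 3, 6, 7, 9, 14, 18, 21, 42, 63, 126.
Check each in increasing order: 74^1 ≡ 74;  74^2 ≡ 15;  74^3 ≡ 94;  74^6 ≡ 73;  74^7 ≡ 68;  74^9 ≡ 4;  74^14 ≡ 52;  74^18 ≡ 16;  74^21 ≡ 107;  74^42 ≡ 19;  74^63 ≡ 1.
Smallest exponent giving 1 is 63.

63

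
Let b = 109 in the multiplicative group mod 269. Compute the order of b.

268

The order of 109 must divide p − 1 = 268 = 2^2 · 67.
Divisors: 1, 2, 4, 67, 134, 268.
Check each in increasing order: 109^1 ≡ 109;  109^2 ≡ 45;  109^4 ≡ 142;  109^67 ≡ 82;  109^134 ≡ 268;  109^268 ≡ 1.
Smallest exponent giving 1 is 268.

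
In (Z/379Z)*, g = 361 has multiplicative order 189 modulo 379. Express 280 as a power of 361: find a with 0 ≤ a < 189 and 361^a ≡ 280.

109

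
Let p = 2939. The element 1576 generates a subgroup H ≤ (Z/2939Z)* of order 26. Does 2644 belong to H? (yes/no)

no

2644 ∈ ⟨1576⟩ iff 2644^26 ≡ 1 (mod 2939), since |⟨1576⟩| = 26.
2644^26 mod 2939 = 272.
Since 272 ≠ 1, 2644 does not lie in the subgroup.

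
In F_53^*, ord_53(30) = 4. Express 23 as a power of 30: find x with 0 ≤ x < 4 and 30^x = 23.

3

Successive powers of 30 modulo 53:
  30^0=1  30^1=30  30^2=52  30^3=23
So 30^3 ≡ 23 (mod 53), giving x = 3.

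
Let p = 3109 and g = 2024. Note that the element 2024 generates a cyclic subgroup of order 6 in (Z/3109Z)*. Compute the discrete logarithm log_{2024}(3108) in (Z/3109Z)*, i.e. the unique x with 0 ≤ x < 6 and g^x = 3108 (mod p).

3

Successive powers of 2024 modulo 3109:
  2024^0=1  2024^1=2024  2024^2=2023  2024^3=3108
So 2024^3 ≡ 3108 (mod 3109), giving x = 3.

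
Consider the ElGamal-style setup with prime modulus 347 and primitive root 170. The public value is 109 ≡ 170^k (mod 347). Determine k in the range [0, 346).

138

Baby-step giant-step with m = ceil(sqrt(346)) = 19.
Baby table (170^j mod 347 for j=0..18):
  0:1  1:170  2:99  3:174  4:85  5:223  6:87  7:216
  8:285  9:217  10:108  11:316  12:282  13:54  14:158  15:141
  16:27  17:79  18:244
Giant step factor: 170^(-19) ≡ 180 (mod 347).
Scan 109·180^i mod 347 for i = 0, 1, …:
  i=0: 109   i=1: 188   i=2: 181   i=3: 309
  i=4: 100   i=5: 303   i=6: 61   i=7: 223
Match at i=7, j=5: k = 7·19 + 5 = 138.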